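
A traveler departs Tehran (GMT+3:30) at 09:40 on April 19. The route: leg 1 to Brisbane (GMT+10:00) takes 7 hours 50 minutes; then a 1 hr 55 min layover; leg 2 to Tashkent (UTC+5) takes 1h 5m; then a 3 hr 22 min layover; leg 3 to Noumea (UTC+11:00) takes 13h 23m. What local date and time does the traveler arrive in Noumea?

Convert departure to UTC: 09:40 − 3:30 = 06:10 UTC on Apr 19.
Add 7 hours 50 minutes leg 1 → 14:00 UTC.
Add 1 hour 55 minutes layover in Brisbane → 15:55 UTC.
Add 1 hour and 5 minutes leg 2 → 17:00 UTC.
Add 3 hours 22 minutes layover in Tashkent → 20:22 UTC.
Add 13 hours and 23 minutes leg 3 → 09:45 UTC (Apr 20).
Noumea is UTC+11:00, so local arrival = 09:45 + 11:00 = 20:45 on Apr 20.

20:45 on April 20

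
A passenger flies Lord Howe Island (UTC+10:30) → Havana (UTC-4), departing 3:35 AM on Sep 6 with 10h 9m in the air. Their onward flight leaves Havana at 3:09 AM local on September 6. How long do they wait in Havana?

Convert departure to UTC: 3:35 AM − 10:30 = 5:05 PM UTC on Sep 5.
Add 10 hours 9 minutes flight time → 3:14 AM UTC (Sep 6).
Havana is UTC−4:00, so local arrival = 3:14 AM − 4:00 = 11:14 PM on Sep 5.
Layover = 3:09 AM − 11:14 PM (+1 day) = 3 hours 55 minutes.

3 hours 55 minutes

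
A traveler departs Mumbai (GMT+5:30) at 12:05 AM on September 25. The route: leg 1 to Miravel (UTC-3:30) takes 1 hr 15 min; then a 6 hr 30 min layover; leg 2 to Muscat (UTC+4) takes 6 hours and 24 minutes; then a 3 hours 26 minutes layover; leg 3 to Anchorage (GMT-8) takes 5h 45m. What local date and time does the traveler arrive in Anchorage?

Convert departure to UTC: 12:05 AM − 5:30 = 6:35 PM UTC on Sep 24.
Add 1 hour 15 minutes leg 1 → 7:50 PM UTC.
Add 6 hours and 30 minutes layover in Miravel → 2:20 AM UTC (Sep 25).
Add 6 hours 24 minutes leg 2 → 8:44 AM UTC.
Add 3 hours 26 minutes layover in Muscat → 12:10 PM UTC.
Add 5 hours and 45 minutes leg 3 → 5:55 PM UTC.
Anchorage is UTC−8:00, so local arrival = 5:55 PM − 8:00 = 9:55 AM on Sep 25.

9:55 AM on Sep 25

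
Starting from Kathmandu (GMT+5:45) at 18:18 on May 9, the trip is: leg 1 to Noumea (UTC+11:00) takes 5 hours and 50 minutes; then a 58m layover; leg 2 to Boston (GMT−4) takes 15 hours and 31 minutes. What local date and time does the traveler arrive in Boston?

Convert departure to UTC: 18:18 − 5:45 = 12:33 UTC on May 9.
Add 5 hours and 50 minutes leg 1 → 18:23 UTC.
Add 58 minutes layover in Noumea → 19:21 UTC.
Add 15 hours 31 minutes leg 2 → 10:52 UTC (May 10).
Boston is UTC−4:00, so local arrival = 10:52 − 4:00 = 06:52 on May 10.

06:52 on May 10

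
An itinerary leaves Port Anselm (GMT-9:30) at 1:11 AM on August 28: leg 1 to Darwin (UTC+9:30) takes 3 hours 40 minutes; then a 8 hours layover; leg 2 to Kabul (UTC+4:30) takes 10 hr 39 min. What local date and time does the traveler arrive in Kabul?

1:30 PM on August 29

Convert departure to UTC: 1:11 AM + 9:30 = 10:41 AM UTC on Aug 28.
Add 3 hours 40 minutes leg 1 → 2:21 PM UTC.
Add 8 hours layover in Darwin → 10:21 PM UTC.
Add 10 hours and 39 minutes leg 2 → 9:00 AM UTC (Aug 29).
Kabul is UTC+4:30, so local arrival = 9:00 AM + 4:30 = 1:30 PM on Aug 29.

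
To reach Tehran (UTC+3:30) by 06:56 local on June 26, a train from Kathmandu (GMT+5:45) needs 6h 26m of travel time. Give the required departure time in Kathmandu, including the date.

02:45 on June 26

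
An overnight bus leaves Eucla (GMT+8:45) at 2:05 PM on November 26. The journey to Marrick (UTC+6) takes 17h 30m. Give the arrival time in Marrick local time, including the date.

Convert departure to UTC: 2:05 PM − 8:45 = 5:20 AM UTC on Nov 26.
Add 17 hours and 30 minutes travel time → 10:50 PM UTC.
Marrick is UTC+6:00, so local arrival = 10:50 PM + 6:00 = 4:50 AM on Nov 27.

4:50 AM on Nov 27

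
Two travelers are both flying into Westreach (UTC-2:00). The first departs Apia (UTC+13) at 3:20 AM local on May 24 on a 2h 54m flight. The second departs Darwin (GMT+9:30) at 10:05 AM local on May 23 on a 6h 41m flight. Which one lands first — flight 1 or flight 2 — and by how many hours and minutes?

the second, by 9 hours 58 minutes

Flight 1 in UTC: 3:20 AM − 13:00 = 2:20 PM on May 23.
+2 hours and 54 minutes → arrive 5:14 PM UTC on May 23.
Flight 2 in UTC: 10:05 AM − 9:30 = 12:35 AM on May 23.
+6 hours and 41 minutes → arrive 7:16 AM UTC on May 23.
Flight 2 lands earlier by 9 hours 58 minutes.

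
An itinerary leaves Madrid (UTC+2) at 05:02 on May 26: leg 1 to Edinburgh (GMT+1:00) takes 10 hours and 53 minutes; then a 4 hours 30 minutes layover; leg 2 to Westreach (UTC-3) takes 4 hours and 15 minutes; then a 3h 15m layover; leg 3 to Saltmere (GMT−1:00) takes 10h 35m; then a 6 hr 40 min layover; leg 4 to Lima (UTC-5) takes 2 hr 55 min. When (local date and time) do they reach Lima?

17:05 on May 27

Convert departure to UTC: 05:02 − 2:00 = 03:02 UTC on May 26.
Add 10 hours and 53 minutes leg 1 → 13:55 UTC.
Add 4 hours 30 minutes layover in Edinburgh → 18:25 UTC.
Add 4 hours and 15 minutes leg 2 → 22:40 UTC.
Add 3 hours and 15 minutes layover in Westreach → 01:55 UTC (May 27).
Add 10 hours 35 minutes leg 3 → 12:30 UTC.
Add 6 hours 40 minutes layover in Saltmere → 19:10 UTC.
Add 2 hours 55 minutes leg 4 → 22:05 UTC.
Lima is UTC−5:00, so local arrival = 22:05 − 5:00 = 17:05 on May 27.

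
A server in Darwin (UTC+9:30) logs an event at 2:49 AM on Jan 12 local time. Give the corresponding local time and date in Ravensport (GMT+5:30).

Ravensport is 4:00 behind Darwin.
Shift by the zone difference: 2:49 AM − 4:00 = 10:49 PM on Jan 11 in Ravensport.

10:49 PM on Jan 11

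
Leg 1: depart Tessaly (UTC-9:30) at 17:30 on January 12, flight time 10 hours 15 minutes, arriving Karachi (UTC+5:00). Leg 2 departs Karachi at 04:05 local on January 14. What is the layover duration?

9 hours 50 minutes

Convert departure to UTC: 17:30 + 9:30 = 03:00 UTC on Jan 13.
Add 10 hours 15 minutes flight time → 13:15 UTC.
Karachi is UTC+5:00, so local arrival = 13:15 + 5:00 = 18:15 on Jan 13.
Layover = 04:05 − 18:15 (+1 day) = 9 hours 50 minutes.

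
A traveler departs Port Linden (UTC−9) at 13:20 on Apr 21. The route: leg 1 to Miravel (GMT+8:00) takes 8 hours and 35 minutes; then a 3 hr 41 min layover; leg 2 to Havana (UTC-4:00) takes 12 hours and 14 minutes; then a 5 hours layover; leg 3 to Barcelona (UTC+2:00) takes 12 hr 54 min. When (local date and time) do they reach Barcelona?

18:44 on April 23

Convert departure to UTC: 13:20 + 9:00 = 22:20 UTC on Apr 21.
Add 8 hours 35 minutes leg 1 → 06:55 UTC (Apr 22).
Add 3 hours and 41 minutes layover in Miravel → 10:36 UTC.
Add 12 hours 14 minutes leg 2 → 22:50 UTC.
Add 5 hours layover in Havana → 03:50 UTC (Apr 23).
Add 12 hours 54 minutes leg 3 → 16:44 UTC.
Barcelona is UTC+2:00, so local arrival = 16:44 + 2:00 = 18:44 on Apr 23.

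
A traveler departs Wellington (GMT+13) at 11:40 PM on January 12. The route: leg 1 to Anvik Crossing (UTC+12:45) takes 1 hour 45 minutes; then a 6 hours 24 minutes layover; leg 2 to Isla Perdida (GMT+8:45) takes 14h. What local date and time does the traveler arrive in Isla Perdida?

5:34 PM on January 13

Convert departure to UTC: 11:40 PM − 13:00 = 10:40 AM UTC on Jan 12.
Add 1 hour and 45 minutes leg 1 → 12:25 PM UTC.
Add 6 hours and 24 minutes layover in Anvik Crossing → 6:49 PM UTC.
Add 14 hours leg 2 → 8:49 AM UTC (Jan 13).
Isla Perdida is UTC+8:45, so local arrival = 8:49 AM + 8:45 = 5:34 PM on Jan 13.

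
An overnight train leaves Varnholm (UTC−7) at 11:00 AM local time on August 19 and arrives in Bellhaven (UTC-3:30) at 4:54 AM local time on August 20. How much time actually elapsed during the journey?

14 hours 24 minutes

Departure in UTC: 11:00 AM + 7:00 = 6:00 PM on Aug 19.
Arrival in UTC: 4:54 AM + 3:30 = 8:24 AM on Aug 20.
Elapsed = 8:24 AM − 6:00 PM (+1 day) = 14 hours 24 minutes.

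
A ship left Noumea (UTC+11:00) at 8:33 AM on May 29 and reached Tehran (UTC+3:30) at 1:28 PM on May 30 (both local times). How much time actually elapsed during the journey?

Departure in UTC: 8:33 AM − 11:00 = 9:33 PM on May 28.
Arrival in UTC: 1:28 PM − 3:30 = 9:58 AM on May 30.
Elapsed = 9:58 AM − 9:33 PM (+2 days) = 36 hours 25 minutes.

36 hours 25 minutes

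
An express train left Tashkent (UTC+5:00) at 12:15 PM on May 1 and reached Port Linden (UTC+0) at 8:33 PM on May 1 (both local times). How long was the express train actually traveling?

13 hours 18 minutes

Departure in UTC: 12:15 PM − 5:00 = 7:15 AM on May 1.
Arrival is already UTC: 8:33 PM on May 1.
Elapsed = 8:33 PM − 7:15 AM = 13 hours 18 minutes.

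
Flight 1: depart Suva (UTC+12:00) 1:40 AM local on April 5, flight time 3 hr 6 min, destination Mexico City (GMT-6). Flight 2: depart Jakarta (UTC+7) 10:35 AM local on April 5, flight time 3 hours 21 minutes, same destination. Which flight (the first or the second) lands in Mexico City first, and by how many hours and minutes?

Flight 1 in UTC: 1:40 AM − 12:00 = 1:40 PM on Apr 4.
+3 hours and 6 minutes → arrive 4:46 PM UTC on Apr 4.
Flight 2 in UTC: 10:35 AM − 7:00 = 3:35 AM on Apr 5.
+3 hours and 21 minutes → arrive 6:56 AM UTC on Apr 5.
Flight 1 lands earlier by 14 hours 10 minutes.

the first, by 14 hours 10 minutes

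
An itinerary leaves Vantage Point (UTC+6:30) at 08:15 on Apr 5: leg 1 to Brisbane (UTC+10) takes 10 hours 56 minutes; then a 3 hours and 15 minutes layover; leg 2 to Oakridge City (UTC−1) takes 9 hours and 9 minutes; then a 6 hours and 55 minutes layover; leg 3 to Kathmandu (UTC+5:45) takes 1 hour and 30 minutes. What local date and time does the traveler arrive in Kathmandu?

Convert departure to UTC: 08:15 − 6:30 = 01:45 UTC on Apr 5.
Add 10 hours 56 minutes leg 1 → 12:41 UTC.
Add 3 hours 15 minutes layover in Brisbane → 15:56 UTC.
Add 9 hours and 9 minutes leg 2 → 01:05 UTC (Apr 6).
Add 6 hours and 55 minutes layover in Oakridge City → 08:00 UTC.
Add 1 hour 30 minutes leg 3 → 09:30 UTC.
Kathmandu is UTC+5:45, so local arrival = 09:30 + 5:45 = 15:15 on Apr 6.

15:15 on Apr 6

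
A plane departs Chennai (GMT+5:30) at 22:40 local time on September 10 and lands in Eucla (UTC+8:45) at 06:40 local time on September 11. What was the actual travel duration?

4 hours 45 minutes

Eucla is 3:15 ahead of Chennai.
Clock-face elapsed time (ignoring zones) is 8 hours.
Actual elapsed = 8 hours − 3:15 = 4 hours 45 minutes.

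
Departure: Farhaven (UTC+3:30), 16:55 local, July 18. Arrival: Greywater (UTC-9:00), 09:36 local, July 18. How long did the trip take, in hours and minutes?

Departure in UTC: 16:55 − 3:30 = 13:25 on Jul 18.
Arrival in UTC: 09:36 + 9:00 = 18:36 on Jul 18.
Elapsed = 18:36 − 13:25 = 5 hours 11 minutes.

5 hours 11 minutes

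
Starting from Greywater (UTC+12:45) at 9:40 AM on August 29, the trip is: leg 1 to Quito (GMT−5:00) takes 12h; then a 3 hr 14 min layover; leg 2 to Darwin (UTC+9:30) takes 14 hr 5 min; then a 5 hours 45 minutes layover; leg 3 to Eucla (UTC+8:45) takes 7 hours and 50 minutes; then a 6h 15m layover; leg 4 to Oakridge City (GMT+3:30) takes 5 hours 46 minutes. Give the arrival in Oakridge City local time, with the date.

Convert departure to UTC: 9:40 AM − 12:45 = 8:55 PM UTC on Aug 28.
Add 12 hours leg 1 → 8:55 AM UTC (Aug 29).
Add 3 hours and 14 minutes layover in Quito → 12:09 PM UTC.
Add 14 hours and 5 minutes leg 2 → 2:14 AM UTC (Aug 30).
Add 5 hours and 45 minutes layover in Darwin → 7:59 AM UTC.
Add 7 hours 50 minutes leg 3 → 3:49 PM UTC.
Add 6 hours 15 minutes layover in Eucla → 10:04 PM UTC.
Add 5 hours and 46 minutes leg 4 → 3:50 AM UTC (Aug 31).
Oakridge City is UTC+3:30, so local arrival = 3:50 AM + 3:30 = 7:20 AM on Aug 31.

7:20 AM on August 31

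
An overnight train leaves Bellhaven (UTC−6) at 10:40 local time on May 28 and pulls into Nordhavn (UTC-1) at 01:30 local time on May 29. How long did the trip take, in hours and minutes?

9 hours 50 minutes

Departure in UTC: 10:40 + 6:00 = 16:40 on May 28.
Arrival in UTC: 01:30 + 1:00 = 02:30 on May 29.
Elapsed = 02:30 − 16:40 (+1 day) = 9 hours 50 minutes.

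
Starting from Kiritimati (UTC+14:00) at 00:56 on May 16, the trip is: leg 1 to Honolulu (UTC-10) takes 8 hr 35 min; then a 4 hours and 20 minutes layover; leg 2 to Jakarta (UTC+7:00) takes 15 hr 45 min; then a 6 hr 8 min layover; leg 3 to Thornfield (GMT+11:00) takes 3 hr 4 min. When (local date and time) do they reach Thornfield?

11:48 on May 17

Convert departure to UTC: 00:56 − 14:00 = 10:56 UTC on May 15.
Add 8 hours 35 minutes leg 1 → 19:31 UTC.
Add 4 hours and 20 minutes layover in Honolulu → 23:51 UTC.
Add 15 hours and 45 minutes leg 2 → 15:36 UTC (May 16).
Add 6 hours and 8 minutes layover in Jakarta → 21:44 UTC.
Add 3 hours 4 minutes leg 3 → 00:48 UTC (May 17).
Thornfield is UTC+11:00, so local arrival = 00:48 + 11:00 = 11:48 on May 17.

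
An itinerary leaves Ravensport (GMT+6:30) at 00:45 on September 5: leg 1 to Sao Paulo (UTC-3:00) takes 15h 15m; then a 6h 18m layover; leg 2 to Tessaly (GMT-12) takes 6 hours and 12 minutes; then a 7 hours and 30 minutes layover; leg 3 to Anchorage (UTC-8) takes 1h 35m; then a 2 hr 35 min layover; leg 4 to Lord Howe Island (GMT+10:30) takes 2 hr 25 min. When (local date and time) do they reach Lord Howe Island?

22:35 on September 6

Convert departure to UTC: 00:45 − 6:30 = 18:15 UTC on Sep 4.
Add 15 hours and 15 minutes leg 1 → 09:30 UTC (Sep 5).
Add 6 hours 18 minutes layover in Sao Paulo → 15:48 UTC.
Add 6 hours 12 minutes leg 2 → 22:00 UTC.
Add 7 hours and 30 minutes layover in Tessaly → 05:30 UTC (Sep 6).
Add 1 hour and 35 minutes leg 3 → 07:05 UTC.
Add 2 hours and 35 minutes layover in Anchorage → 09:40 UTC.
Add 2 hours 25 minutes leg 4 → 12:05 UTC.
Lord Howe Island is UTC+10:30, so local arrival = 12:05 + 10:30 = 22:35 on Sep 6.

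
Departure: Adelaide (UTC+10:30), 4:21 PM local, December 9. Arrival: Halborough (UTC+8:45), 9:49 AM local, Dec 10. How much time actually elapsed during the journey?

Halborough is 1:45 behind Adelaide.
Clock-face elapsed time (ignoring zones) is 17 hours 28 minutes.
Actual elapsed = 17 hours 28 minutes + 1:45 = 19 hours 13 minutes.

19 hours 13 minutes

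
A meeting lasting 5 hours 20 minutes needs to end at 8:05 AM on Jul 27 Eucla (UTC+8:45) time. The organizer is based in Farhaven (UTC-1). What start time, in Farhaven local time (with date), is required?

Target end time in UTC: 8:05 AM − 8:45 = 11:20 PM on Jul 26.
Subtract 5 hours and 20 minutes → start 6:00 PM UTC on Jul 26.
Farhaven is UTC−1:00: 6:00 PM − 1:00 = 5:00 PM on Jul 26.

5:00 PM on July 26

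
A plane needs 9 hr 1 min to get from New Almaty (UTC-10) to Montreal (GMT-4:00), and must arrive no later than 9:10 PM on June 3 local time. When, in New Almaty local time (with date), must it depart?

Target arrival in UTC: 9:10 PM + 4:00 = 1:10 AM on Jun 4.
Subtract 9 hours 1 minute → departure 4:09 PM UTC on Jun 3.
New Almaty is UTC−10:00: 4:09 PM − 10:00 = 6:09 AM on Jun 3.

6:09 AM on June 3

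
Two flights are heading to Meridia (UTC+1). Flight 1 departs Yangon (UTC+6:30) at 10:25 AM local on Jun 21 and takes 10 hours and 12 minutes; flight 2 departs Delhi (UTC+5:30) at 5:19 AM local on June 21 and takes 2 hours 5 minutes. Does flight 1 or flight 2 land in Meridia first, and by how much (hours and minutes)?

Flight 1 in UTC: 10:25 AM − 6:30 = 3:55 AM on Jun 21.
+10 hours 12 minutes → arrive 2:07 PM UTC on Jun 21.
Flight 2 in UTC: 5:19 AM − 5:30 = 11:49 PM on Jun 20.
+2 hours 5 minutes → arrive 1:54 AM UTC on Jun 21.
Flight 2 lands earlier by 12 hours 13 minutes.

the second, by 12 hours 13 minutes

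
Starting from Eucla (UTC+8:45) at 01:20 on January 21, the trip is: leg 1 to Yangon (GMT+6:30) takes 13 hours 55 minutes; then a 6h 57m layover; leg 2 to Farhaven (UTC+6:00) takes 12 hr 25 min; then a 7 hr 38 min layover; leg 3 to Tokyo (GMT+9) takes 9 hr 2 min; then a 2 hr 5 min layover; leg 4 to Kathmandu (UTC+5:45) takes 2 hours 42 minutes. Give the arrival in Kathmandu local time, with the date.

05:04 on January 23

Convert departure to UTC: 01:20 − 8:45 = 16:35 UTC on Jan 20.
Add 13 hours and 55 minutes leg 1 → 06:30 UTC (Jan 21).
Add 6 hours 57 minutes layover in Yangon → 13:27 UTC.
Add 12 hours and 25 minutes leg 2 → 01:52 UTC (Jan 22).
Add 7 hours and 38 minutes layover in Farhaven → 09:30 UTC.
Add 9 hours and 2 minutes leg 3 → 18:32 UTC.
Add 2 hours 5 minutes layover in Tokyo → 20:37 UTC.
Add 2 hours and 42 minutes leg 4 → 23:19 UTC.
Kathmandu is UTC+5:45, so local arrival = 23:19 + 5:45 = 05:04 on Jan 23.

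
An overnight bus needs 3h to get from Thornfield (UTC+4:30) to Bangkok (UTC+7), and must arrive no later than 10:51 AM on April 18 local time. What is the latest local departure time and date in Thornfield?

5:21 AM on April 18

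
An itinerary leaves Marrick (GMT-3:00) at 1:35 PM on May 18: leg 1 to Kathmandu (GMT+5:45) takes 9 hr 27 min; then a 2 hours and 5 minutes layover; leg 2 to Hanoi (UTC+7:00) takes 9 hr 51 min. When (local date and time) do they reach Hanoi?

Convert departure to UTC: 1:35 PM + 3:00 = 4:35 PM UTC on May 18.
Add 9 hours and 27 minutes leg 1 → 2:02 AM UTC (May 19).
Add 2 hours 5 minutes layover in Kathmandu → 4:07 AM UTC.
Add 9 hours and 51 minutes leg 2 → 1:58 PM UTC.
Hanoi is UTC+7:00, so local arrival = 1:58 PM + 7:00 = 8:58 PM on May 19.

8:58 PM on May 19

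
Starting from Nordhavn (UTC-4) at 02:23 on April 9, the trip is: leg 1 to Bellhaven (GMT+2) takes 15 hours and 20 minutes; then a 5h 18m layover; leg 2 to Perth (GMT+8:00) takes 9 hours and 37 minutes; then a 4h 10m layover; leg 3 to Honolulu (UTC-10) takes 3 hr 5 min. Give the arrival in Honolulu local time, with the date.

09:53 on Apr 10

Convert departure to UTC: 02:23 + 4:00 = 06:23 UTC on Apr 9.
Add 15 hours and 20 minutes leg 1 → 21:43 UTC.
Add 5 hours and 18 minutes layover in Bellhaven → 03:01 UTC (Apr 10).
Add 9 hours 37 minutes leg 2 → 12:38 UTC.
Add 4 hours and 10 minutes layover in Perth → 16:48 UTC.
Add 3 hours and 5 minutes leg 3 → 19:53 UTC.
Honolulu is UTC−10:00, so local arrival = 19:53 − 10:00 = 09:53 on Apr 10.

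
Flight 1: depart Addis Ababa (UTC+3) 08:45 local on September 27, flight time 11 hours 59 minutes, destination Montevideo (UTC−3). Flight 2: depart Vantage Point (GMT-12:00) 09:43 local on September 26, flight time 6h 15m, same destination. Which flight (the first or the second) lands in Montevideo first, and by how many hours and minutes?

Flight 1 in UTC: 08:45 − 3:00 = 05:45 on Sep 27.
+11 hours and 59 minutes → arrive 17:44 UTC on Sep 27.
Flight 2 in UTC: 09:43 + 12:00 = 21:43 on Sep 26.
+6 hours and 15 minutes → arrive 03:58 UTC on Sep 27.
Flight 2 lands earlier by 13 hours 46 minutes.

the second, by 13 hours 46 minutes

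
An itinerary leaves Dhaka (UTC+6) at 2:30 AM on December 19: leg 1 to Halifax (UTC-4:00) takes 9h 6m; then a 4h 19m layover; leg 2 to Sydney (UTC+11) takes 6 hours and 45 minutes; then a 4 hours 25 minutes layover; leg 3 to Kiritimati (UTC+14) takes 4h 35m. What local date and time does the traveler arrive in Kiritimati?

Convert departure to UTC: 2:30 AM − 6:00 = 8:30 PM UTC on Dec 18.
Add 9 hours 6 minutes leg 1 → 5:36 AM UTC (Dec 19).
Add 4 hours and 19 minutes layover in Halifax → 9:55 AM UTC.
Add 6 hours 45 minutes leg 2 → 4:40 PM UTC.
Add 4 hours 25 minutes layover in Sydney → 9:05 PM UTC.
Add 4 hours 35 minutes leg 3 → 1:40 AM UTC (Dec 20).
Kiritimati is UTC+14:00, so local arrival = 1:40 AM + 14:00 = 3:40 PM on Dec 20.

3:40 PM on Dec 20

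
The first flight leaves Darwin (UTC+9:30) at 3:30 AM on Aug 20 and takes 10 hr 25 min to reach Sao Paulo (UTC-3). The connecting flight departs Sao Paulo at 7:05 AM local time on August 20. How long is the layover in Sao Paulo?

Convert departure to UTC: 3:30 AM − 9:30 = 6:00 PM UTC on Aug 19.
Add 10 hours and 25 minutes flight time → 4:25 AM UTC (Aug 20).
Sao Paulo is UTC−3:00, so local arrival = 4:25 AM − 3:00 = 1:25 AM on Aug 20.
Layover = 7:05 AM − 1:25 AM = 5 hours 40 minutes.

5 hours 40 minutes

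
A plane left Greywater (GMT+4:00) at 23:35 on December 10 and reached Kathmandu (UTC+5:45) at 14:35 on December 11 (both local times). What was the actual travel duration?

13 hours 15 minutes

Kathmandu is 1:45 ahead of Greywater.
Clock-face elapsed time (ignoring zones) is 15 hours.
Actual elapsed = 15 hours − 1:45 = 13 hours 15 minutes.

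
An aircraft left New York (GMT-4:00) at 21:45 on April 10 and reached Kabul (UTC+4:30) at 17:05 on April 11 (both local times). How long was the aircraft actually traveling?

Kabul is 8:30 ahead of New York.
Clock-face elapsed time (ignoring zones) is 19 hours 20 minutes.
Actual elapsed = 19 hours 20 minutes − 8:30 = 10 hours 50 minutes.

10 hours 50 minutes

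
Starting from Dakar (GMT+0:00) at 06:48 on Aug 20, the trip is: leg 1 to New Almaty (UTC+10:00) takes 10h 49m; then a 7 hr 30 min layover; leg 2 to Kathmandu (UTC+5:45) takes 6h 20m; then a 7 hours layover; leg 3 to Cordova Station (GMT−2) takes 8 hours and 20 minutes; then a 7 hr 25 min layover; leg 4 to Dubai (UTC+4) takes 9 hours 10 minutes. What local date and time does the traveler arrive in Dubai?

Dakar is at UTC+0, so departure is already 06:48 UTC on Aug 20.
Add 10 hours and 49 minutes leg 1 → 17:37 UTC.
Add 7 hours 30 minutes layover in New Almaty → 01:07 UTC (Aug 21).
Add 6 hours 20 minutes leg 2 → 07:27 UTC.
Add 7 hours layover in Kathmandu → 14:27 UTC.
Add 8 hours 20 minutes leg 3 → 22:47 UTC.
Add 7 hours and 25 minutes layover in Cordova Station → 06:12 UTC (Aug 22).
Add 9 hours 10 minutes leg 4 → 15:22 UTC.
Dubai is UTC+4:00, so local arrival = 15:22 + 4:00 = 19:22 on Aug 22.

19:22 on August 22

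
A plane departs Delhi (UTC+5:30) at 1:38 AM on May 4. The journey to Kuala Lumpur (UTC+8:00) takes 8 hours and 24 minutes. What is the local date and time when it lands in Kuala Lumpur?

12:32 PM on May 4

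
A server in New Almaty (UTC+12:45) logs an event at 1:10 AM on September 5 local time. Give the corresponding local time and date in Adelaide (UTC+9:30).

9:55 PM on September 4

Adelaide is 3:15 behind New Almaty.
Shift by the zone difference: 1:10 AM − 3:15 = 9:55 PM on Sep 4 in Adelaide.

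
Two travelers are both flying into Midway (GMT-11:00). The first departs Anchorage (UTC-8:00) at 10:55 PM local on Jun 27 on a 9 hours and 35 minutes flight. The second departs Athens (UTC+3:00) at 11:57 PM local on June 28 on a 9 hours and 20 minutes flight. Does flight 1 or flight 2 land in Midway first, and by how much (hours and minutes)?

Flight 1 in UTC: 10:55 PM + 8:00 = 6:55 AM on Jun 28.
+9 hours and 35 minutes → arrive 4:30 PM UTC on Jun 28.
Flight 2 in UTC: 11:57 PM − 3:00 = 8:57 PM on Jun 28.
+9 hours and 20 minutes → arrive 6:17 AM UTC on Jun 29.
Flight 1 lands earlier by 13 hours 47 minutes.

the first, by 13 hours 47 minutes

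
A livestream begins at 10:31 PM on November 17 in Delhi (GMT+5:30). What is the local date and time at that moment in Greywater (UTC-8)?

In UTC: 10:31 PM − 5:30 = 5:01 PM on Nov 17.
Greywater is UTC−8:00: 5:01 PM − 8:00 = 9:01 AM on Nov 17.

9:01 AM on Nov 17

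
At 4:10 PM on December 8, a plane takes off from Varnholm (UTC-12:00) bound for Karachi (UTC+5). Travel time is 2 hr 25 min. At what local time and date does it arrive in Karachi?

11:35 AM on December 9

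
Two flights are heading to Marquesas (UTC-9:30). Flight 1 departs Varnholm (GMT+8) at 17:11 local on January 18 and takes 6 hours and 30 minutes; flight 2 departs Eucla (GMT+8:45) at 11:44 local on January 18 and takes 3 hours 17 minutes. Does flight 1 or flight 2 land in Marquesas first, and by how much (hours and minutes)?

the second, by 9 hours 25 minutes

Flight 1 in UTC: 17:11 − 8:00 = 09:11 on Jan 18.
+6 hours and 30 minutes → arrive 15:41 UTC on Jan 18.
Flight 2 in UTC: 11:44 − 8:45 = 02:59 on Jan 18.
+3 hours 17 minutes → arrive 06:16 UTC on Jan 18.
Flight 2 lands earlier by 9 hours 25 minutes.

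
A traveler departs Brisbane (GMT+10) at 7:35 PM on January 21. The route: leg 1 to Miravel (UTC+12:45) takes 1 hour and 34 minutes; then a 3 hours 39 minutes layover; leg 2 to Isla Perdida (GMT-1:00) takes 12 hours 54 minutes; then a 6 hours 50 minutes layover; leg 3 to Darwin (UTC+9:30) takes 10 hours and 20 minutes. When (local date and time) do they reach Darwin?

Convert departure to UTC: 7:35 PM − 10:00 = 9:35 AM UTC on Jan 21.
Add 1 hour and 34 minutes leg 1 → 11:09 AM UTC.
Add 3 hours 39 minutes layover in Miravel → 2:48 PM UTC.
Add 12 hours and 54 minutes leg 2 → 3:42 AM UTC (Jan 22).
Add 6 hours and 50 minutes layover in Isla Perdida → 10:32 AM UTC.
Add 10 hours and 20 minutes leg 3 → 8:52 PM UTC.
Darwin is UTC+9:30, so local arrival = 8:52 PM + 9:30 = 6:22 AM on Jan 23.

6:22 AM on January 23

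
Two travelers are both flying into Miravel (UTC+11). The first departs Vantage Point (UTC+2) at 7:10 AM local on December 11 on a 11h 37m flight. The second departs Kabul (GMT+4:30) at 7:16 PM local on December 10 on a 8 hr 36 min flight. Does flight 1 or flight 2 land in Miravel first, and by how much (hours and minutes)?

Flight 1 in UTC: 7:10 AM − 2:00 = 5:10 AM on Dec 11.
+11 hours 37 minutes → arrive 4:47 PM UTC on Dec 11.
Flight 2 in UTC: 7:16 PM − 4:30 = 2:46 PM on Dec 10.
+8 hours 36 minutes → arrive 11:22 PM UTC on Dec 10.
Flight 2 lands earlier by 17 hours 25 minutes.

the second, by 17 hours 25 minutes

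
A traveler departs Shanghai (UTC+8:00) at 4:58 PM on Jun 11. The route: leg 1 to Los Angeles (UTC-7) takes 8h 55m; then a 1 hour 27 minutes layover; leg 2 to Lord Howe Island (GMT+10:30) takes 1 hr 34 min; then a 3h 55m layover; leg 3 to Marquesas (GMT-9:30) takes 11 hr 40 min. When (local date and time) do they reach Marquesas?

2:59 AM on June 12

Convert departure to UTC: 4:58 PM − 8:00 = 8:58 AM UTC on Jun 11.
Add 8 hours 55 minutes leg 1 → 5:53 PM UTC.
Add 1 hour and 27 minutes layover in Los Angeles → 7:20 PM UTC.
Add 1 hour 34 minutes leg 2 → 8:54 PM UTC.
Add 3 hours 55 minutes layover in Lord Howe Island → 12:49 AM UTC (Jun 12).
Add 11 hours 40 minutes leg 3 → 12:29 PM UTC.
Marquesas is UTC−9:30, so local arrival = 12:29 PM − 9:30 = 2:59 AM on Jun 12.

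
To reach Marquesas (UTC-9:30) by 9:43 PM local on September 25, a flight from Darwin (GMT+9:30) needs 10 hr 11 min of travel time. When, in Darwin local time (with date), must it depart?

6:32 AM on September 26

Target arrival in UTC: 9:43 PM + 9:30 = 7:13 AM on Sep 26.
Subtract 10 hours 11 minutes → departure 9:02 PM UTC on Sep 25.
Darwin is UTC+9:30: 9:02 PM + 9:30 = 6:32 AM on Sep 26.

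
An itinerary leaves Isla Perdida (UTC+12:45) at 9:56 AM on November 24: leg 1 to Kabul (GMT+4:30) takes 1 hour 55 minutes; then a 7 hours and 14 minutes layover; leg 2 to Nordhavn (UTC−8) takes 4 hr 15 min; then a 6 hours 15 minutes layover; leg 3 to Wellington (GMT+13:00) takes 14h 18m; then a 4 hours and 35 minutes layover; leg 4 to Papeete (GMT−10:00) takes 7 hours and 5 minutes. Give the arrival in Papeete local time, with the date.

8:48 AM on November 25

Convert departure to UTC: 9:56 AM − 12:45 = 9:11 PM UTC on Nov 23.
Add 1 hour 55 minutes leg 1 → 11:06 PM UTC.
Add 7 hours 14 minutes layover in Kabul → 6:20 AM UTC (Nov 24).
Add 4 hours and 15 minutes leg 2 → 10:35 AM UTC.
Add 6 hours 15 minutes layover in Nordhavn → 4:50 PM UTC.
Add 14 hours 18 minutes leg 3 → 7:08 AM UTC (Nov 25).
Add 4 hours and 35 minutes layover in Wellington → 11:43 AM UTC.
Add 7 hours and 5 minutes leg 4 → 6:48 PM UTC.
Papeete is UTC−10:00, so local arrival = 6:48 PM − 10:00 = 8:48 AM on Nov 25.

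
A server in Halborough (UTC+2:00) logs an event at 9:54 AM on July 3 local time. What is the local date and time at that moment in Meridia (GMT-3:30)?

4:24 AM on July 3

In UTC: 9:54 AM − 2:00 = 7:54 AM on Jul 3.
Meridia is UTC−3:30: 7:54 AM − 3:30 = 4:24 AM on Jul 3.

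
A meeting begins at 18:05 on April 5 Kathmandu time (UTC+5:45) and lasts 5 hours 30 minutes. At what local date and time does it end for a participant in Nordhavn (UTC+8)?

01:50 on April 6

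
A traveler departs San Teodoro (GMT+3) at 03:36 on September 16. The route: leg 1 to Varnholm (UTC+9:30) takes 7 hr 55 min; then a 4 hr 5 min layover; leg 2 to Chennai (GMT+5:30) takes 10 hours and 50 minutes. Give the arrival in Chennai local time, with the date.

04:56 on Sep 17

Convert departure to UTC: 03:36 − 3:00 = 00:36 UTC on Sep 16.
Add 7 hours 55 minutes leg 1 → 08:31 UTC.
Add 4 hours 5 minutes layover in Varnholm → 12:36 UTC.
Add 10 hours 50 minutes leg 2 → 23:26 UTC.
Chennai is UTC+5:30, so local arrival = 23:26 + 5:30 = 04:56 on Sep 17.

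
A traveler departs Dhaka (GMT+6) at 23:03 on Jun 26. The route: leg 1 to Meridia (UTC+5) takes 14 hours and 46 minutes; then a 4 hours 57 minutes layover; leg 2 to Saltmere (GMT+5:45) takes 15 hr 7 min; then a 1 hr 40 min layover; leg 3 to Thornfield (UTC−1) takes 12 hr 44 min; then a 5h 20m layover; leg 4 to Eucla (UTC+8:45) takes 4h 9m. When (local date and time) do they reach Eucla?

12:31 on June 29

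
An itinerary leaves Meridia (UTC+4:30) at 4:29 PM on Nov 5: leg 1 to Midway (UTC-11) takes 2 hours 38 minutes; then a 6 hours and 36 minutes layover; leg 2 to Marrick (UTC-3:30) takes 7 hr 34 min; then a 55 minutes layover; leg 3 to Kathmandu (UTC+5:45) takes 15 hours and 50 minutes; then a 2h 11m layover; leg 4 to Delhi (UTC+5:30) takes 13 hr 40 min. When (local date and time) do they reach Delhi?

Convert departure to UTC: 4:29 PM − 4:30 = 11:59 AM UTC on Nov 5.
Add 2 hours 38 minutes leg 1 → 2:37 PM UTC.
Add 6 hours and 36 minutes layover in Midway → 9:13 PM UTC.
Add 7 hours and 34 minutes leg 2 → 4:47 AM UTC (Nov 6).
Add 55 minutes layover in Marrick → 5:42 AM UTC.
Add 15 hours and 50 minutes leg 3 → 9:32 PM UTC.
Add 2 hours 11 minutes layover in Kathmandu → 11:43 PM UTC.
Add 13 hours and 40 minutes leg 4 → 1:23 PM UTC (Nov 7).
Delhi is UTC+5:30, so local arrival = 1:23 PM + 5:30 = 6:53 PM on Nov 7.

6:53 PM on Nov 7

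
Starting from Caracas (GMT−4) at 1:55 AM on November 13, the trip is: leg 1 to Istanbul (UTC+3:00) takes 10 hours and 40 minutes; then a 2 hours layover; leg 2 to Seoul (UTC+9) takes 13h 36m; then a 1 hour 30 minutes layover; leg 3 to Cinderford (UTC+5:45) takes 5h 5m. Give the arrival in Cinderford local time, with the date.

Convert departure to UTC: 1:55 AM + 4:00 = 5:55 AM UTC on Nov 13.
Add 10 hours and 40 minutes leg 1 → 4:35 PM UTC.
Add 2 hours layover in Istanbul → 6:35 PM UTC.
Add 13 hours 36 minutes leg 2 → 8:11 AM UTC (Nov 14).
Add 1 hour and 30 minutes layover in Seoul → 9:41 AM UTC.
Add 5 hours and 5 minutes leg 3 → 2:46 PM UTC.
Cinderford is UTC+5:45, so local arrival = 2:46 PM + 5:45 = 8:31 PM on Nov 14.

8:31 PM on November 14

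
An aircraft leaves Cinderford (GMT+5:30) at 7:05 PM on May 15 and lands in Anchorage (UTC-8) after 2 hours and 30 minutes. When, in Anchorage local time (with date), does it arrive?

Anchorage is 13:30 behind Cinderford.
After 2 hours and 30 minutes it is 9:35 PM in Cinderford.
Shift by the zone difference: 9:35 PM − 13:30 = 8:05 AM on May 15 in Anchorage.

8:05 AM on May 15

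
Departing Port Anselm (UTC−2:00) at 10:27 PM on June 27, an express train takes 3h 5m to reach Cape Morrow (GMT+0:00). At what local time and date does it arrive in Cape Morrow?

Convert departure to UTC: 10:27 PM + 2:00 = 12:27 AM UTC on Jun 28.
Add 3 hours 5 minutes travel time → 3:32 AM UTC.
Cape Morrow is UTC+0, so local arrival is the same: 3:32 AM on Jun 28.

3:32 AM on June 28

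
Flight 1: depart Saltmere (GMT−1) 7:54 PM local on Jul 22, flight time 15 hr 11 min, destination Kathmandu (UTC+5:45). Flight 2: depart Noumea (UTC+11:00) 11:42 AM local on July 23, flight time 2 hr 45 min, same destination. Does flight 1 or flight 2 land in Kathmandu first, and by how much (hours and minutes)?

Flight 1 in UTC: 7:54 PM + 1:00 = 8:54 PM on Jul 22.
+15 hours and 11 minutes → arrive 12:05 PM UTC on Jul 23.
Flight 2 in UTC: 11:42 AM − 11:00 = 12:42 AM on Jul 23.
+2 hours 45 minutes → arrive 3:27 AM UTC on Jul 23.
Flight 2 lands earlier by 8 hours 38 minutes.

the second, by 8 hours 38 minutes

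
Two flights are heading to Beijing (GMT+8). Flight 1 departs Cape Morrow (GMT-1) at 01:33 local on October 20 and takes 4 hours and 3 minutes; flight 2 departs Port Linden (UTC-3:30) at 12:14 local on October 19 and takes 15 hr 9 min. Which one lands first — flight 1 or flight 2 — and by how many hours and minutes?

Flight 1 in UTC: 01:33 + 1:00 = 02:33 on Oct 20.
+4 hours and 3 minutes → arrive 06:36 UTC on Oct 20.
Flight 2 in UTC: 12:14 + 3:30 = 15:44 on Oct 19.
+15 hours 9 minutes → arrive 06:53 UTC on Oct 20.
Flight 1 lands earlier by 17 minutes.

the first, by 17 minutes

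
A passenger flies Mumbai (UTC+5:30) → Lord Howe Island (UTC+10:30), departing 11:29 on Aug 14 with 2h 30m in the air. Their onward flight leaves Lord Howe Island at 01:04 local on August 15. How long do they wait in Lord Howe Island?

Convert departure to UTC: 11:29 − 5:30 = 05:59 UTC on Aug 14.
Add 2 hours 30 minutes flight time → 08:29 UTC.
Lord Howe Island is UTC+10:30, so local arrival = 08:29 + 10:30 = 18:59 on Aug 14.
Layover = 01:04 − 18:59 (+1 day) = 6 hours 5 minutes.

6 hours 5 minutes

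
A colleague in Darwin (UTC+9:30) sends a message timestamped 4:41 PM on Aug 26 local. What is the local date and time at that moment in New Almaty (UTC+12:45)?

In UTC: 4:41 PM − 9:30 = 7:11 AM on Aug 26.
New Almaty is UTC+12:45: 7:11 AM + 12:45 = 7:56 PM on Aug 26.

7:56 PM on August 26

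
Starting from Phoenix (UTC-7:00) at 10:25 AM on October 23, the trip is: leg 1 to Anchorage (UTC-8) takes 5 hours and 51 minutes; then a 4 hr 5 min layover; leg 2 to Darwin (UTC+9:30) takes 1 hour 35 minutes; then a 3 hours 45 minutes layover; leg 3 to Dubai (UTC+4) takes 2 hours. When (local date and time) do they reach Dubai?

2:41 PM on Oct 24

Convert departure to UTC: 10:25 AM + 7:00 = 5:25 PM UTC on Oct 23.
Add 5 hours 51 minutes leg 1 → 11:16 PM UTC.
Add 4 hours and 5 minutes layover in Anchorage → 3:21 AM UTC (Oct 24).
Add 1 hour 35 minutes leg 2 → 4:56 AM UTC.
Add 3 hours and 45 minutes layover in Darwin → 8:41 AM UTC.
Add 2 hours leg 3 → 10:41 AM UTC.
Dubai is UTC+4:00, so local arrival = 10:41 AM + 4:00 = 2:41 PM on Oct 24.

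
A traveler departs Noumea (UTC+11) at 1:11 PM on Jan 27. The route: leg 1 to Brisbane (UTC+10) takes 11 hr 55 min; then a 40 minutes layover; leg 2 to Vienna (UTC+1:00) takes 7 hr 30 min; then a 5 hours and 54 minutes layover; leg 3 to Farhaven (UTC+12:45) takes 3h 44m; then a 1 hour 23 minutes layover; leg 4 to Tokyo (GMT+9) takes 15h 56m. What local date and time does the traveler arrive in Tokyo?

Convert departure to UTC: 1:11 PM − 11:00 = 2:11 AM UTC on Jan 27.
Add 11 hours 55 minutes leg 1 → 2:06 PM UTC.
Add 40 minutes layover in Brisbane → 2:46 PM UTC.
Add 7 hours 30 minutes leg 2 → 10:16 PM UTC.
Add 5 hours 54 minutes layover in Vienna → 4:10 AM UTC (Jan 28).
Add 3 hours and 44 minutes leg 3 → 7:54 AM UTC.
Add 1 hour and 23 minutes layover in Farhaven → 9:17 AM UTC.
Add 15 hours 56 minutes leg 4 → 1:13 AM UTC (Jan 29).
Tokyo is UTC+9:00, so local arrival = 1:13 AM + 9:00 = 10:13 AM on Jan 29.

10:13 AM on Jan 29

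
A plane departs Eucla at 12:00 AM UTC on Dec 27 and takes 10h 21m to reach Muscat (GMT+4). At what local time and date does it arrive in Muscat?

2:21 PM on December 27

Departure is given in UTC: 12:00 AM on Dec 27.
Add 10 hours and 21 minutes → 10:21 AM UTC.
Muscat is UTC+4:00: 10:21 AM + 4:00 = 2:21 PM on Dec 27.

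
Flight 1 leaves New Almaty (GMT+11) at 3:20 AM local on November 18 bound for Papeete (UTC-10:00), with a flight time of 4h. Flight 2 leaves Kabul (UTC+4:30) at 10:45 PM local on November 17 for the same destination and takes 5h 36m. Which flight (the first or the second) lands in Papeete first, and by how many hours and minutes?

Flight 1 in UTC: 3:20 AM − 11:00 = 4:20 PM on Nov 17.
+4 hours → arrive 8:20 PM UTC on Nov 17.
Flight 2 in UTC: 10:45 PM − 4:30 = 6:15 PM on Nov 17.
+5 hours 36 minutes → arrive 11:51 PM UTC on Nov 17.
Flight 1 lands earlier by 3 hours 31 minutes.

the first, by 3 hours 31 minutes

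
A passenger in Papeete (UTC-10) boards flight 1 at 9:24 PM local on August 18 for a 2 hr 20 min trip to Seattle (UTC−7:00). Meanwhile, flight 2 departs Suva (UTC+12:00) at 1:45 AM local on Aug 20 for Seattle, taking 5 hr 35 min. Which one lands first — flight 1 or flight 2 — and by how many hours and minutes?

the first, by 9 hours 36 minutes

Flight 1 in UTC: 9:24 PM + 10:00 = 7:24 AM on Aug 19.
+2 hours and 20 minutes → arrive 9:44 AM UTC on Aug 19.
Flight 2 in UTC: 1:45 AM − 12:00 = 1:45 PM on Aug 19.
+5 hours and 35 minutes → arrive 7:20 PM UTC on Aug 19.
Flight 1 lands earlier by 9 hours 36 minutes.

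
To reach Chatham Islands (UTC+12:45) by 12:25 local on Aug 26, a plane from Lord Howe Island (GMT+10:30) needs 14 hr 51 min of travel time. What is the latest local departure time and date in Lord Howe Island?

19:19 on August 25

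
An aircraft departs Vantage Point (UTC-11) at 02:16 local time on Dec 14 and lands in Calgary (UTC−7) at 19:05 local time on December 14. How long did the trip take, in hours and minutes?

Departure in UTC: 02:16 + 11:00 = 13:16 on Dec 14.
Arrival in UTC: 19:05 + 7:00 = 02:05 on Dec 15.
Elapsed = 02:05 − 13:16 (+1 day) = 12 hours 49 minutes.

12 hours 49 minutes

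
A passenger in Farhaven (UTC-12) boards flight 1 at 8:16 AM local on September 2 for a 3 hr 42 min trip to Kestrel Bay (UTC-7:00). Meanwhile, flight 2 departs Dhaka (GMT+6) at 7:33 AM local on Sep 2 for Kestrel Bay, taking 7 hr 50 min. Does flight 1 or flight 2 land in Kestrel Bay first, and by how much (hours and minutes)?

the second, by 14 hours 35 minutes

Flight 1 in UTC: 8:16 AM + 12:00 = 8:16 PM on Sep 2.
+3 hours and 42 minutes → arrive 11:58 PM UTC on Sep 2.
Flight 2 in UTC: 7:33 AM − 6:00 = 1:33 AM on Sep 2.
+7 hours 50 minutes → arrive 9:23 AM UTC on Sep 2.
Flight 2 lands earlier by 14 hours 35 minutes.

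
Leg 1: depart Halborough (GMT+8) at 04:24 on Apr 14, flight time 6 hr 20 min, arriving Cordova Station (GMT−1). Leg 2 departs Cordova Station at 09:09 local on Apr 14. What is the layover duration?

7 hours 25 minutes

Convert departure to UTC: 04:24 − 8:00 = 20:24 UTC on Apr 13.
Add 6 hours and 20 minutes flight time → 02:44 UTC (Apr 14).
Cordova Station is UTC−1:00, so local arrival = 02:44 − 1:00 = 01:44 on Apr 14.
Layover = 09:09 − 01:44 = 7 hours 25 minutes.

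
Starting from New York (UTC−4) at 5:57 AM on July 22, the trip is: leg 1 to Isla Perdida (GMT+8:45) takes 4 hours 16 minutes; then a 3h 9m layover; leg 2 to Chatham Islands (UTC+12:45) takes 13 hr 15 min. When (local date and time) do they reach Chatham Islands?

7:22 PM on July 23

Convert departure to UTC: 5:57 AM + 4:00 = 9:57 AM UTC on Jul 22.
Add 4 hours 16 minutes leg 1 → 2:13 PM UTC.
Add 3 hours 9 minutes layover in Isla Perdida → 5:22 PM UTC.
Add 13 hours and 15 minutes leg 2 → 6:37 AM UTC (Jul 23).
Chatham Islands is UTC+12:45, so local arrival = 6:37 AM + 12:45 = 7:22 PM on Jul 23.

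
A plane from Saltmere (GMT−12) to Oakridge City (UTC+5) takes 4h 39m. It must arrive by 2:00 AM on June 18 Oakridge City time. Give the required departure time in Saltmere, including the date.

Target arrival in UTC: 2:00 AM − 5:00 = 9:00 PM on Jun 17.
Subtract 4 hours and 39 minutes → departure 4:21 PM UTC on Jun 17.
Saltmere is UTC−12:00: 4:21 PM − 12:00 = 4:21 AM on Jun 17.

4:21 AM on June 17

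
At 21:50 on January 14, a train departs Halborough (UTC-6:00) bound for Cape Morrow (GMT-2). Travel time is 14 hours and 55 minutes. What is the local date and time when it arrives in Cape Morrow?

16:45 on Jan 15

Convert departure to UTC: 21:50 + 6:00 = 03:50 UTC on Jan 15.
Add 14 hours 55 minutes travel time → 18:45 UTC.
Cape Morrow is UTC−2:00, so local arrival = 18:45 − 2:00 = 16:45 on Jan 15.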